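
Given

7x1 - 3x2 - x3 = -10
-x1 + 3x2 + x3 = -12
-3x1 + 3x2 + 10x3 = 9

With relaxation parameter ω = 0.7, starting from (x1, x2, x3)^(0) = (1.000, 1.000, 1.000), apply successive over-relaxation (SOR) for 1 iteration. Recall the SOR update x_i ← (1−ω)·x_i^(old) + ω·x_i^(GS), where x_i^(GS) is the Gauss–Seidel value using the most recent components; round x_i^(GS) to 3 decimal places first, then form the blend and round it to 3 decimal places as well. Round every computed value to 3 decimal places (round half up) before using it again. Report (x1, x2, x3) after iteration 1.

Iteration 1:
  x1: GS value = (-10 - (-3)·1.000 - (-1)·1.000) / (7) = -0.857;  x1 ← (1−ω)·1.000 + ω·-0.857 = -0.300
  x2: GS value = (-12 - (-1)·-0.300 - (1)·1.000) / (3) = -4.433;  x2 ← (1−ω)·1.000 + ω·-4.433 = -2.803
  x3: GS value = (9 - (-3)·-0.300 - (3)·-2.803) / (10) = 1.651;  x3 ← (1−ω)·1.000 + ω·1.651 = 1.456

(-0.300, -2.803, 1.456)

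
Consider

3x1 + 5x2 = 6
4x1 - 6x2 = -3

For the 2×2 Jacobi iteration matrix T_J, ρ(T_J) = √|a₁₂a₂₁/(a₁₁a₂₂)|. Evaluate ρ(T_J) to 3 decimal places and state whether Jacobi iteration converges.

a₁₂a₂₁/(a₁₁a₂₂) = (5)·(4) / ((3)·(-6)) = -1.111111
ρ = √|-1.111111| = √1.111111 = 1.054
ρ > 1, so Jacobi diverges

1.054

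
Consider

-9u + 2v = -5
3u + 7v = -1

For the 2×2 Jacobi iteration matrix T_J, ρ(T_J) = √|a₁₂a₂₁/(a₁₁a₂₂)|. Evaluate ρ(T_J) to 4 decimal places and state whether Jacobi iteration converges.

a₁₂a₂₁/(a₁₁a₂₂) = (2)·(3) / ((-9)·(7)) = -0.095238
ρ = √|-0.095238| = √0.095238 = 0.3086
ρ < 1, so Jacobi converges

0.3086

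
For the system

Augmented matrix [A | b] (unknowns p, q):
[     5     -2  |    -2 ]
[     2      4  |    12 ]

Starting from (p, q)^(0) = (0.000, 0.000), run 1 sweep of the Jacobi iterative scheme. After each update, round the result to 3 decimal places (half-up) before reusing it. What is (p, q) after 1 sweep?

Iteration 1:
  p = (-2 - (-2)·0.000) / (5) = -0.400
  q = (12 - (2)·0.000) / (4) = 3.000

(-0.400, 3.000)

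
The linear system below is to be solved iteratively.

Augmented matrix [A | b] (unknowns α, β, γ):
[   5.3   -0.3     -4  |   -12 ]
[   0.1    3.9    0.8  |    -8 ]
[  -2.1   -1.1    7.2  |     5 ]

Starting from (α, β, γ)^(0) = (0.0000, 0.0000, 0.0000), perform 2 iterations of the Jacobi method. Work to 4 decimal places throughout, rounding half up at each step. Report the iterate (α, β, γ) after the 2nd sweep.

(-1.8562, -2.1357, -0.2793)

Iteration 1:
  α = (-12 - (-0.3)·0.0000 - (-4)·0.0000) / (5.3) = -2.2642
  β = (-8 - (0.1)·0.0000 - (0.8)·0.0000) / (3.9) = -2.0513
  γ = (5 - (-2.1)·0.0000 - (-1.1)·0.0000) / (7.2) = 0.6944
Iteration 2:
  α = (-12 - (-0.3)·-2.0513 - (-4)·0.6944) / (5.3) = -1.8562
  β = (-8 - (0.1)·-2.2642 - (0.8)·0.6944) / (3.9) = -2.1357
  γ = (5 - (-2.1)·-2.2642 - (-1.1)·-2.0513) / (7.2) = -0.2793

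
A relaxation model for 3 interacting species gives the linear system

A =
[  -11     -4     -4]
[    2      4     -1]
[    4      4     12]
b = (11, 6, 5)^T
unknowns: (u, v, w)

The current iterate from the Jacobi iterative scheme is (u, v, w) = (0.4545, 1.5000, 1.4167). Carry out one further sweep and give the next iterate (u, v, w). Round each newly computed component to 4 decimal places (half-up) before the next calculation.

One sweep:
  u = (11 - (-4)·1.5000 - (-4)·1.4167) / (-11) = -2.0606
  v = (6 - (2)·0.4545 - (-1)·1.4167) / (4) = 1.6269
  w = (5 - (4)·0.4545 - (4)·1.5000) / (12) = -0.2348

(-2.0606, 1.6269, -0.2348)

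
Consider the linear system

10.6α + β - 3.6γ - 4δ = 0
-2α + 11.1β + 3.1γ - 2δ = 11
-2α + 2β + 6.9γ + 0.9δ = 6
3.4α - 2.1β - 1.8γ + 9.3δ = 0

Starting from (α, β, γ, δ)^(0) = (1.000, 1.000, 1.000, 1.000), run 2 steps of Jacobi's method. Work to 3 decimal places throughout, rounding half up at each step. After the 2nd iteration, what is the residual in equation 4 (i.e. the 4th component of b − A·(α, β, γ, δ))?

Iteration 1:
  α = (0 - (1)·1.000 - (-3.6)·1.000 - (-4)·1.000) / (10.6) = 0.623
  β = (11 - (-2)·1.000 - (3.1)·1.000 - (-2)·1.000) / (11.1) = 1.072
  γ = (6 - (-2)·1.000 - (2)·1.000 - (0.9)·1.000) / (6.9) = 0.739
  δ = (0 - (3.4)·1.000 - (-2.1)·1.000 - (-1.8)·1.000) / (9.3) = 0.054
Iteration 2:
  α = (0 - (1)·1.072 - (-3.6)·0.739 - (-4)·0.054) / (10.6) = 0.170
  β = (11 - (-2)·0.623 - (3.1)·0.739 - (-2)·0.054) / (11.1) = 0.907
  γ = (6 - (-2)·0.623 - (2)·1.072 - (0.9)·0.054) / (6.9) = 0.732
  δ = (0 - (3.4)·0.623 - (-2.1)·1.072 - (-1.8)·0.739) / (9.3) = 0.157
Residual b − A·x = (0.554, -0.683, -0.666, 1.184)

1.184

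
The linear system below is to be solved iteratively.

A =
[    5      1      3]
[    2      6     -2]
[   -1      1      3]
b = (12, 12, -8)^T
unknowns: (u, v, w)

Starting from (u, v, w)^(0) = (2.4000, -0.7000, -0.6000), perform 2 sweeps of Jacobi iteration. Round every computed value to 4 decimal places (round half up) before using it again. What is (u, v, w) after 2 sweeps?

Iteration 1:
  u = (12 - (1)·-0.7000 - (3)·-0.6000) / (5) = 2.9000
  v = (12 - (2)·2.4000 - (-2)·-0.6000) / (6) = 1.0000
  w = (-8 - (-1)·2.4000 - (1)·-0.7000) / (3) = -1.6333
Iteration 2:
  u = (12 - (1)·1.0000 - (3)·-1.6333) / (5) = 3.1800
  v = (12 - (2)·2.9000 - (-2)·-1.6333) / (6) = 0.4889
  w = (-8 - (-1)·2.9000 - (1)·1.0000) / (3) = -2.0333

(3.1800, 0.4889, -2.0333)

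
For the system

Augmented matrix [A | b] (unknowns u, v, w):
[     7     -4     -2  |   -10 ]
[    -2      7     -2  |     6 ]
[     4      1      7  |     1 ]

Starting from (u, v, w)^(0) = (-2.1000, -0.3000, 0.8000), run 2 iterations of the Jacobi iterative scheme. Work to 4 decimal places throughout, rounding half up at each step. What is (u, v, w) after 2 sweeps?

(-0.7551, 0.8612, 0.8571)

Iteration 1:
  u = (-10 - (-4)·-0.3000 - (-2)·0.8000) / (7) = -1.3714
  v = (6 - (-2)·-2.1000 - (-2)·0.8000) / (7) = 0.4857
  w = (1 - (4)·-2.1000 - (1)·-0.3000) / (7) = 1.3857
Iteration 2:
  u = (-10 - (-4)·0.4857 - (-2)·1.3857) / (7) = -0.7551
  v = (6 - (-2)·-1.3714 - (-2)·1.3857) / (7) = 0.8612
  w = (1 - (4)·-1.3714 - (1)·0.4857) / (7) = 0.8571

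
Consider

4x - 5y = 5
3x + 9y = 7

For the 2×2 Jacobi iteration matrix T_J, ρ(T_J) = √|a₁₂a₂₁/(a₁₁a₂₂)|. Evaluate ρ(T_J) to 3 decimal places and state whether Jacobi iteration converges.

0.645

a₁₂a₂₁/(a₁₁a₂₂) = (-5)·(3) / ((4)·(9)) = -0.416667
ρ = √|-0.416667| = √0.416667 = 0.645
ρ < 1, so Jacobi converges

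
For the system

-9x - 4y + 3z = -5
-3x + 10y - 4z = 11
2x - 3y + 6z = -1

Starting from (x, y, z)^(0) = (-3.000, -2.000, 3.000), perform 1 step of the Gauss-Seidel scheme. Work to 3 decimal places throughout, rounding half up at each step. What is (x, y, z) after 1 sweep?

Iteration 1:
  x = (-5 - (-4)·-2.000 - (3)·3.000) / (-9) = 2.444
  y = (11 - (-3)·2.444 - (-4)·3.000) / (10) = 3.033
  z = (-1 - (2)·2.444 - (-3)·3.033) / (6) = 0.535

(2.444, 3.033, 0.535)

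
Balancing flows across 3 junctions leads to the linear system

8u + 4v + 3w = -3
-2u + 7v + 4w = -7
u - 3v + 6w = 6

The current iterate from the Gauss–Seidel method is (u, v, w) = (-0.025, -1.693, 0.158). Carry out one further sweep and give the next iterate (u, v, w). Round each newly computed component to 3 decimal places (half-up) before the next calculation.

One sweep:
  u = (-3 - (4)·-1.693 - (3)·0.158) / (8) = 0.412
  v = (-7 - (-2)·0.412 - (4)·0.158) / (7) = -0.973
  w = (6 - (1)·0.412 - (-3)·-0.973) / (6) = 0.445

(0.412, -0.973, 0.445)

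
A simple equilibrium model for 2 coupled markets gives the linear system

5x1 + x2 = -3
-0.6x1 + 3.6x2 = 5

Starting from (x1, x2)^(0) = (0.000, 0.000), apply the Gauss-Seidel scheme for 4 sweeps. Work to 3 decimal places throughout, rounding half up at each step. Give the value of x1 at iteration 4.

-0.849

Iteration 1:
  x1 = (-3 - (1)·0.000) / (5) = -0.600
  x2 = (5 - (-0.6)·-0.600) / (3.6) = 1.289
Iteration 2:
  x1 = (-3 - (1)·1.289) / (5) = -0.858
  x2 = (5 - (-0.6)·-0.858) / (3.6) = 1.246
Iteration 3:
  x1 = (-3 - (1)·1.246) / (5) = -0.849
  x2 = (5 - (-0.6)·-0.849) / (3.6) = 1.247
Iteration 4:
  x1 = (-3 - (1)·1.247) / (5) = -0.849
  x2 = (5 - (-0.6)·-0.849) / (3.6) = 1.247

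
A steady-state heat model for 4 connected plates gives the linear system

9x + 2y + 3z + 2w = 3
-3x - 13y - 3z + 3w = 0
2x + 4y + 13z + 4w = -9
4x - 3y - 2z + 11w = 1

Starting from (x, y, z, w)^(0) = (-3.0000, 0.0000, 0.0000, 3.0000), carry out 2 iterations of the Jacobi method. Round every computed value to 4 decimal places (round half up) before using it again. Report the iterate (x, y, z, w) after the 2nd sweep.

(0.1476, 0.6159, -1.4307, 0.3799)

Iteration 1:
  x = (3 - (2)·0.0000 - (3)·0.0000 - (2)·3.0000) / (9) = -0.3333
  y = (0 - (-3)·-3.0000 - (-3)·0.0000 - (3)·3.0000) / (-13) = 1.3846
  z = (-9 - (2)·-3.0000 - (4)·0.0000 - (4)·3.0000) / (13) = -1.1538
  w = (1 - (4)·-3.0000 - (-3)·0.0000 - (-2)·0.0000) / (11) = 1.1818
Iteration 2:
  x = (3 - (2)·1.3846 - (3)·-1.1538 - (2)·1.1818) / (9) = 0.1476
  y = (0 - (-3)·-0.3333 - (-3)·-1.1538 - (3)·1.1818) / (-13) = 0.6159
  z = (-9 - (2)·-0.3333 - (4)·1.3846 - (4)·1.1818) / (13) = -1.4307
  w = (1 - (4)·-0.3333 - (-3)·1.3846 - (-2)·-1.1538) / (11) = 0.3799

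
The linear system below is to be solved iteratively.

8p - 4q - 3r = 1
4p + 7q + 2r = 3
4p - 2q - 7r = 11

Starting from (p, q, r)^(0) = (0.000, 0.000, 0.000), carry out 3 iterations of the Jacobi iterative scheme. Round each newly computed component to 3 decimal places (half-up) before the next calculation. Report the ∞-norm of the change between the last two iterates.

Iteration 1:
  p = (1 - (-4)·0.000 - (-3)·0.000) / (8) = 0.125
  q = (3 - (4)·0.000 - (2)·0.000) / (7) = 0.429
  r = (11 - (4)·0.000 - (-2)·0.000) / (-7) = -1.571
Iteration 2:
  p = (1 - (-4)·0.429 - (-3)·-1.571) / (8) = -0.250
  q = (3 - (4)·0.125 - (2)·-1.571) / (7) = 0.806
  r = (11 - (4)·0.125 - (-2)·0.429) / (-7) = -1.623
Iteration 3:
  p = (1 - (-4)·0.806 - (-3)·-1.623) / (8) = -0.081
  q = (3 - (4)·-0.250 - (2)·-1.623) / (7) = 1.035
  r = (11 - (4)·-0.250 - (-2)·0.806) / (-7) = -1.945
Change: (0.169, 0.229, -0.322) → max |·| = 0.322

0.322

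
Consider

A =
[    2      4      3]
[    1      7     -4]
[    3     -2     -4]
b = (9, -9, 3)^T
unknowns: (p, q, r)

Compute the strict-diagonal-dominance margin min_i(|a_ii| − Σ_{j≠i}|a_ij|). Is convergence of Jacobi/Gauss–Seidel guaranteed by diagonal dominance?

-5

row 1: |2| − (4+3) = -5
row 2: |7| − (1+4) = 2
row 3: |-4| − (3+2) = -1
minimum over rows = -5 → not strictly diagonally dominant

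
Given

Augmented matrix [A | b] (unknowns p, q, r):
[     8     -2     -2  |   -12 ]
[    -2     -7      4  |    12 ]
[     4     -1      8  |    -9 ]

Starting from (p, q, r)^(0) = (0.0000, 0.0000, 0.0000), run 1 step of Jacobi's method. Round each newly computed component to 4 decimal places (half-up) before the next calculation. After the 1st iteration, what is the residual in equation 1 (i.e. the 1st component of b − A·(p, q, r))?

Iteration 1:
  p = (-12 - (-2)·0.0000 - (-2)·0.0000) / (8) = -1.5000
  q = (12 - (-2)·0.0000 - (4)·0.0000) / (-7) = -1.7143
  r = (-9 - (4)·0.0000 - (-1)·0.0000) / (8) = -1.1250
Residual b − A·x = (-5.6786, 1.4999, 4.2857)

-5.6786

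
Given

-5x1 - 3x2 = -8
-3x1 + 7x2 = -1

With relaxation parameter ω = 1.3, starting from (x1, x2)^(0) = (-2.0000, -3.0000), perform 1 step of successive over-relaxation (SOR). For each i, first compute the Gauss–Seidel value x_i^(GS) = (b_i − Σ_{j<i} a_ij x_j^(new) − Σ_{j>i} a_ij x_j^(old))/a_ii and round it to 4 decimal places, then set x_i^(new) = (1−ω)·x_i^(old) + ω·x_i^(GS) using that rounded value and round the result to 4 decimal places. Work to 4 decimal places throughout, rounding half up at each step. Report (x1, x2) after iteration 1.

Iteration 1:
  x1: GS value = (-8 - (-3)·-3.0000) / (-5) = 3.4000;  x1 ← (1−ω)·-2.0000 + ω·3.4000 = 5.0200
  x2: GS value = (-1 - (-3)·5.0200) / (7) = 2.0086;  x2 ← (1−ω)·-3.0000 + ω·2.0086 = 3.5112

(5.0200, 3.5112)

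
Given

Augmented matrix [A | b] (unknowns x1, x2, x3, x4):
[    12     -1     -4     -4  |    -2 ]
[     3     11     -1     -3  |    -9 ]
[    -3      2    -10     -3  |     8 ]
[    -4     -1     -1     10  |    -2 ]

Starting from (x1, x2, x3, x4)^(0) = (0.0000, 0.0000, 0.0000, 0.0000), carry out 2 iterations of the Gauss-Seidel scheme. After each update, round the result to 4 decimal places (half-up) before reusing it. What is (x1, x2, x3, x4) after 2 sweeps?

(-0.6774, -0.8341, -0.6333, -0.6177)

Iteration 1:
  x1 = (-2 - (-1)·0.0000 - (-4)·0.0000 - (-4)·0.0000) / (12) = -0.1667
  x2 = (-9 - (3)·-0.1667 - (-1)·0.0000 - (-3)·0.0000) / (11) = -0.7727
  x3 = (8 - (-3)·-0.1667 - (2)·-0.7727 - (-3)·0.0000) / (-10) = -0.9045
  x4 = (-2 - (-4)·-0.1667 - (-1)·-0.7727 - (-1)·-0.9045) / (10) = -0.4344
Iteration 2:
  x1 = (-2 - (-1)·-0.7727 - (-4)·-0.9045 - (-4)·-0.4344) / (12) = -0.6774
  x2 = (-9 - (3)·-0.6774 - (-1)·-0.9045 - (-3)·-0.4344) / (11) = -0.8341
  x3 = (8 - (-3)·-0.6774 - (2)·-0.8341 - (-3)·-0.4344) / (-10) = -0.6333
  x4 = (-2 - (-4)·-0.6774 - (-1)·-0.8341 - (-1)·-0.6333) / (10) = -0.6177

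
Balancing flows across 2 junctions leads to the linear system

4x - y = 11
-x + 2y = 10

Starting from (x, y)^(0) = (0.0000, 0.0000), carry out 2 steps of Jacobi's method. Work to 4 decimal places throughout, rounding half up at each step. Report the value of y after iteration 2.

Iteration 1:
  x = (11 - (-1)·0.0000) / (4) = 2.7500
  y = (10 - (-1)·0.0000) / (2) = 5.0000
Iteration 2:
  x = (11 - (-1)·5.0000) / (4) = 4.0000
  y = (10 - (-1)·2.7500) / (2) = 6.3750

6.3750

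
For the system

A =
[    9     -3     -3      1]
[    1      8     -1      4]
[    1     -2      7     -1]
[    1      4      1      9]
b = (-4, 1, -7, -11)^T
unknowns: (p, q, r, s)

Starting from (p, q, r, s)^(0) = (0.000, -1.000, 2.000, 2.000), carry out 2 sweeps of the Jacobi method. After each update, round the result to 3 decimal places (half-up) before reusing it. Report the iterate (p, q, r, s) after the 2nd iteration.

(-0.875, 0.542, -1.274, -0.796)

Iteration 1:
  p = (-4 - (-3)·-1.000 - (-3)·2.000 - (1)·2.000) / (9) = -0.333
  q = (1 - (1)·0.000 - (-1)·2.000 - (4)·2.000) / (8) = -0.625
  r = (-7 - (1)·0.000 - (-2)·-1.000 - (-1)·2.000) / (7) = -1.000
  s = (-11 - (1)·0.000 - (4)·-1.000 - (1)·2.000) / (9) = -1.000
Iteration 2:
  p = (-4 - (-3)·-0.625 - (-3)·-1.000 - (1)·-1.000) / (9) = -0.875
  q = (1 - (1)·-0.333 - (-1)·-1.000 - (4)·-1.000) / (8) = 0.542
  r = (-7 - (1)·-0.333 - (-2)·-0.625 - (-1)·-1.000) / (7) = -1.274
  s = (-11 - (1)·-0.333 - (4)·-0.625 - (1)·-1.000) / (9) = -0.796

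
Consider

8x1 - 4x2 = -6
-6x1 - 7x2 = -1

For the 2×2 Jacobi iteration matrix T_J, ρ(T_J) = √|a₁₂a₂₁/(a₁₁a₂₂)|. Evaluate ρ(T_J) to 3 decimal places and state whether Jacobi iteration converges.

a₁₂a₂₁/(a₁₁a₂₂) = (-4)·(-6) / ((8)·(-7)) = -0.428571
ρ = √|-0.428571| = √0.428571 = 0.655
ρ < 1, so Jacobi converges

0.655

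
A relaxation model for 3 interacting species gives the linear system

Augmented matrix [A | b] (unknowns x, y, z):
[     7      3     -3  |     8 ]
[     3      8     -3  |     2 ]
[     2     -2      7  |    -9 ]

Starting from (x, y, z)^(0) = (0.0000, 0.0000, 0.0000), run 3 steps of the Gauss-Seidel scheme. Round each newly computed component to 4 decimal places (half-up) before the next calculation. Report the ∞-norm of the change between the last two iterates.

0.1958

Iteration 1:
  x = (8 - (3)·0.0000 - (-3)·0.0000) / (7) = 1.1429
  y = (2 - (3)·1.1429 - (-3)·0.0000) / (8) = -0.1786
  z = (-9 - (2)·1.1429 - (-2)·-0.1786) / (7) = -1.6633
Iteration 2:
  x = (8 - (3)·-0.1786 - (-3)·-1.6633) / (7) = 0.5066
  y = (2 - (3)·0.5066 - (-3)·-1.6633) / (8) = -0.5637
  z = (-9 - (2)·0.5066 - (-2)·-0.5637) / (7) = -1.5915
Iteration 3:
  x = (8 - (3)·-0.5637 - (-3)·-1.5915) / (7) = 0.7024
  y = (2 - (3)·0.7024 - (-3)·-1.5915) / (8) = -0.6102
  z = (-9 - (2)·0.7024 - (-2)·-0.6102) / (7) = -1.6607
Change: (0.1958, -0.0465, -0.0692) → max |·| = 0.1958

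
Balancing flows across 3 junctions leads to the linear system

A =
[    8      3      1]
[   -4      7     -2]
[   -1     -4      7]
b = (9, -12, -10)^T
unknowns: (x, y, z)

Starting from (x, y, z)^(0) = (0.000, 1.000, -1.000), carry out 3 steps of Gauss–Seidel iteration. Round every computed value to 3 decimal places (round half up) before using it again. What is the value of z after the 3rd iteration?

-1.859

Iteration 1:
  x = (9 - (3)·1.000 - (1)·-1.000) / (8) = 0.875
  y = (-12 - (-4)·0.875 - (-2)·-1.000) / (7) = -1.500
  z = (-10 - (-1)·0.875 - (-4)·-1.500) / (7) = -2.161
Iteration 2:
  x = (9 - (3)·-1.500 - (1)·-2.161) / (8) = 1.958
  y = (-12 - (-4)·1.958 - (-2)·-2.161) / (7) = -1.213
  z = (-10 - (-1)·1.958 - (-4)·-1.213) / (7) = -1.842
Iteration 3:
  x = (9 - (3)·-1.213 - (1)·-1.842) / (8) = 1.810
  y = (-12 - (-4)·1.810 - (-2)·-1.842) / (7) = -1.206
  z = (-10 - (-1)·1.810 - (-4)·-1.206) / (7) = -1.859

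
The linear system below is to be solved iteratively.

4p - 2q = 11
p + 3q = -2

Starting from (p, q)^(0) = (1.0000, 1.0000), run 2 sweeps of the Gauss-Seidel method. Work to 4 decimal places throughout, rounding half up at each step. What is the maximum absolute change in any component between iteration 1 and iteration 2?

Iteration 1:
  p = (11 - (-2)·1.0000) / (4) = 3.2500
  q = (-2 - (1)·3.2500) / (3) = -1.7500
Iteration 2:
  p = (11 - (-2)·-1.7500) / (4) = 1.8750
  q = (-2 - (1)·1.8750) / (3) = -1.2917
Change: (-1.3750, 0.4583) → max |·| = 1.3750

1.3750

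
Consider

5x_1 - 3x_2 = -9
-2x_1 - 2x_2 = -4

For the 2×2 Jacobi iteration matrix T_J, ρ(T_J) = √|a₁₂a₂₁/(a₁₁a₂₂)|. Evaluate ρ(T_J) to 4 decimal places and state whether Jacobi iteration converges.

0.7746

a₁₂a₂₁/(a₁₁a₂₂) = (-3)·(-2) / ((5)·(-2)) = -0.600000
ρ = √|-0.600000| = √0.600000 = 0.7746
ρ < 1, so Jacobi converges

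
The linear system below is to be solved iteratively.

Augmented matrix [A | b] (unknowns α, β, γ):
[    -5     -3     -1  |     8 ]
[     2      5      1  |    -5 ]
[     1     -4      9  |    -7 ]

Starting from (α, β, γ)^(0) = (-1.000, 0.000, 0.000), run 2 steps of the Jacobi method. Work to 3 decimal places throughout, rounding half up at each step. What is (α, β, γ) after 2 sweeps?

Iteration 1:
  α = (8 - (-3)·0.000 - (-1)·0.000) / (-5) = -1.600
  β = (-5 - (2)·-1.000 - (1)·0.000) / (5) = -0.600
  γ = (-7 - (1)·-1.000 - (-4)·0.000) / (9) = -0.667
Iteration 2:
  α = (8 - (-3)·-0.600 - (-1)·-0.667) / (-5) = -1.107
  β = (-5 - (2)·-1.600 - (1)·-0.667) / (5) = -0.227
  γ = (-7 - (1)·-1.600 - (-4)·-0.600) / (9) = -0.867

(-1.107, -0.227, -0.867)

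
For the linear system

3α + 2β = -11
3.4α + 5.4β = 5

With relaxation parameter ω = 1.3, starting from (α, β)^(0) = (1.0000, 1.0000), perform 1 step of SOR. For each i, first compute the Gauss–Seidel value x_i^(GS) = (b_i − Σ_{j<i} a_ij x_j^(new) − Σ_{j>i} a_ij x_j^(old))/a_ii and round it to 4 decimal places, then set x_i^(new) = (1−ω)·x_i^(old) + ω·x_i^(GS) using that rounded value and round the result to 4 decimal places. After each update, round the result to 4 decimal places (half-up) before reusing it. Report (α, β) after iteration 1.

Iteration 1:
  α: GS value = (-11 - (2)·1.0000) / (3) = -4.3333;  α ← (1−ω)·1.0000 + ω·-4.3333 = -5.9333
  β: GS value = (5 - (3.4)·-5.9333) / (5.4) = 4.6617;  β ← (1−ω)·1.0000 + ω·4.6617 = 5.7602

(-5.9333, 5.7602)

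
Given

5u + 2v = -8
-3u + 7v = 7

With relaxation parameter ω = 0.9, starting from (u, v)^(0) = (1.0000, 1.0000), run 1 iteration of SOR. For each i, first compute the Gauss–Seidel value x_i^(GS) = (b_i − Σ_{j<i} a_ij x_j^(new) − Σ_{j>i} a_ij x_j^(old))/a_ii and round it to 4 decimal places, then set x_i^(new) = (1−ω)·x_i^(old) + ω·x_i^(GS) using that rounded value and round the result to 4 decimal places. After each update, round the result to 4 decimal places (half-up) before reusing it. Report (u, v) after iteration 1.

Iteration 1:
  u: GS value = (-8 - (2)·1.0000) / (5) = -2.0000;  u ← (1−ω)·1.0000 + ω·-2.0000 = -1.7000
  v: GS value = (7 - (-3)·-1.7000) / (7) = 0.2714;  v ← (1−ω)·1.0000 + ω·0.2714 = 0.3443

(-1.7000, 0.3443)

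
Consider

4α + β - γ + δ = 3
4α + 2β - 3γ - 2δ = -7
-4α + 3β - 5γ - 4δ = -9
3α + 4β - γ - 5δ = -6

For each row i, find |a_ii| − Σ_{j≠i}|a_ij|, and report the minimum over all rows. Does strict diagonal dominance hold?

row 1: |4| − (1+1+1) = 1
row 2: |2| − (4+3+2) = -7
row 3: |-5| − (4+3+4) = -6
row 4: |-5| − (3+4+1) = -3
minimum over rows = -7 → not strictly diagonally dominant

-7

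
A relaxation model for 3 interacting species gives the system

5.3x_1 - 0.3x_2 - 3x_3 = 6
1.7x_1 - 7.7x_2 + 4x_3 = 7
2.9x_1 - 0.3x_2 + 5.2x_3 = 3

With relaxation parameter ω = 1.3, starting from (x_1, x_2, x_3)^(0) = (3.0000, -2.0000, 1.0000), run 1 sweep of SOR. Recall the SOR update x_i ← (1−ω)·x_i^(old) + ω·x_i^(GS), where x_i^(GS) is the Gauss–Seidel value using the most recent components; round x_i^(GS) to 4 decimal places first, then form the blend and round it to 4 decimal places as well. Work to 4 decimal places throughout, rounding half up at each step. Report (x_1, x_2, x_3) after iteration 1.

Iteration 1:
  x_1: GS value = (6 - (-0.3)·-2.0000 - (-3)·1.0000) / (5.3) = 1.5849;  x_1 ← (1−ω)·3.0000 + ω·1.5849 = 1.1604
  x_2: GS value = (7 - (1.7)·1.1604 - (4)·1.0000) / (-7.7) = -0.1334;  x_2 ← (1−ω)·-2.0000 + ω·-0.1334 = 0.4266
  x_3: GS value = (3 - (2.9)·1.1604 - (-0.3)·0.4266) / (5.2) = -0.0456;  x_3 ← (1−ω)·1.0000 + ω·-0.0456 = -0.3593

(1.1604, 0.4266, -0.3593)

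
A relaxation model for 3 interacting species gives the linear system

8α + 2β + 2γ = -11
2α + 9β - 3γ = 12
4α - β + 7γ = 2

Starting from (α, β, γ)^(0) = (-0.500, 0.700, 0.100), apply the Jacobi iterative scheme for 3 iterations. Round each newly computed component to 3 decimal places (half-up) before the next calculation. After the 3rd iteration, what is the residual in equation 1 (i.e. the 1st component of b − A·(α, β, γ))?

-1.142

Iteration 1:
  α = (-11 - (2)·0.700 - (2)·0.100) / (8) = -1.575
  β = (12 - (2)·-0.500 - (-3)·0.100) / (9) = 1.478
  γ = (2 - (4)·-0.500 - (-1)·0.700) / (7) = 0.671
Iteration 2:
  α = (-11 - (2)·1.478 - (2)·0.671) / (8) = -1.912
  β = (12 - (2)·-1.575 - (-3)·0.671) / (9) = 1.907
  γ = (2 - (4)·-1.575 - (-1)·1.478) / (7) = 1.397
Iteration 3:
  α = (-11 - (2)·1.907 - (2)·1.397) / (8) = -2.201
  β = (12 - (2)·-1.912 - (-3)·1.397) / (9) = 2.224
  γ = (2 - (4)·-1.912 - (-1)·1.907) / (7) = 1.651
Residual b − A·x = (-1.142, 1.339, 1.471)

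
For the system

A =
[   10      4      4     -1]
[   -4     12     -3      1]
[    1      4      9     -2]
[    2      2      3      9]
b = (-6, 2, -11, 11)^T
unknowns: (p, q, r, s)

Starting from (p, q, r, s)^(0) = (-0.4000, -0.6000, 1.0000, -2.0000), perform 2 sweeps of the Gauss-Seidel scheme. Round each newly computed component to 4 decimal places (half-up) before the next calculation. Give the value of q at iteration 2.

Iteration 1:
  p = (-6 - (4)·-0.6000 - (4)·1.0000 - (-1)·-2.0000) / (10) = -0.9600
  q = (2 - (-4)·-0.9600 - (-3)·1.0000 - (1)·-2.0000) / (12) = 0.2633
  r = (-11 - (1)·-0.9600 - (4)·0.2633 - (-2)·-2.0000) / (9) = -1.6770
  s = (11 - (2)·-0.9600 - (2)·0.2633 - (3)·-1.6770) / (9) = 1.9360
Iteration 2:
  p = (-6 - (4)·0.2633 - (4)·-1.6770 - (-1)·1.9360) / (10) = 0.1591
  q = (2 - (-4)·0.1591 - (-3)·-1.6770 - (1)·1.9360) / (12) = -0.3609
  r = (-11 - (1)·0.1591 - (4)·-0.3609 - (-2)·1.9360) / (9) = -0.6493
  s = (11 - (2)·0.1591 - (2)·-0.3609 - (3)·-0.6493) / (9) = 1.4835

-0.3609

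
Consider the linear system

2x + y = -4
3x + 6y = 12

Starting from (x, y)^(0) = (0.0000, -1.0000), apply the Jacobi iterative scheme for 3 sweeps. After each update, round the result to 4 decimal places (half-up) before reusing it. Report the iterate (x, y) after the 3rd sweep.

(-3.3750, 3.5000)

Iteration 1:
  x = (-4 - (1)·-1.0000) / (2) = -1.5000
  y = (12 - (3)·0.0000) / (6) = 2.0000
Iteration 2:
  x = (-4 - (1)·2.0000) / (2) = -3.0000
  y = (12 - (3)·-1.5000) / (6) = 2.7500
Iteration 3:
  x = (-4 - (1)·2.7500) / (2) = -3.3750
  y = (12 - (3)·-3.0000) / (6) = 3.5000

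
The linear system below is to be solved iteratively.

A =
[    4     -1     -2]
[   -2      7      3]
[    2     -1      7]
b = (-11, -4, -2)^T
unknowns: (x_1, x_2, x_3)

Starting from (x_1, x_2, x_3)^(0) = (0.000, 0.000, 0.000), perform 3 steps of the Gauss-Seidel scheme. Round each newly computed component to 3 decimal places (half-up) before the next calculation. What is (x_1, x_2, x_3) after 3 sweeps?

(-2.969, -1.562, 0.339)

Iteration 1:
  x_1 = (-11 - (-1)·0.000 - (-2)·0.000) / (4) = -2.750
  x_2 = (-4 - (-2)·-2.750 - (3)·0.000) / (7) = -1.357
  x_3 = (-2 - (2)·-2.750 - (-1)·-1.357) / (7) = 0.306
Iteration 2:
  x_1 = (-11 - (-1)·-1.357 - (-2)·0.306) / (4) = -2.936
  x_2 = (-4 - (-2)·-2.936 - (3)·0.306) / (7) = -1.541
  x_3 = (-2 - (2)·-2.936 - (-1)·-1.541) / (7) = 0.333
Iteration 3:
  x_1 = (-11 - (-1)·-1.541 - (-2)·0.333) / (4) = -2.969
  x_2 = (-4 - (-2)·-2.969 - (3)·0.333) / (7) = -1.562
  x_3 = (-2 - (2)·-2.969 - (-1)·-1.562) / (7) = 0.339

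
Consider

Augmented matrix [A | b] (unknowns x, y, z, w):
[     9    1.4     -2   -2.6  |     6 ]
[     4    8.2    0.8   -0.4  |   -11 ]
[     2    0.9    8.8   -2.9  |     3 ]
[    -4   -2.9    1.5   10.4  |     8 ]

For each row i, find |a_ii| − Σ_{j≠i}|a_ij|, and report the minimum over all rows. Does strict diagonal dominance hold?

row 1: |9| − (1.4+2+2.6) = 3
row 2: |8.2| − (4+0.8+0.4) = 3
row 3: |8.8| − (2+0.9+2.9) = 3
row 4: |10.4| − (4+2.9+1.5) = 2
minimum over rows = 2 → strictly diagonally dominant (convergence guaranteed)

2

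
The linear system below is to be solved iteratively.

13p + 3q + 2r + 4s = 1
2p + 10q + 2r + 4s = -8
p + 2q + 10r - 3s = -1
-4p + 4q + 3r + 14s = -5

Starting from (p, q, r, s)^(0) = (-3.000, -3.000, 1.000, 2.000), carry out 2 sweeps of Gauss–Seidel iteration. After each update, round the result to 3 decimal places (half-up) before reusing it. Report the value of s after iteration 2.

0.030

Iteration 1:
  p = (1 - (3)·-3.000 - (2)·1.000 - (4)·2.000) / (13) = 0.000
  q = (-8 - (2)·0.000 - (2)·1.000 - (4)·2.000) / (10) = -1.800
  r = (-1 - (1)·0.000 - (2)·-1.800 - (-3)·2.000) / (10) = 0.860
  s = (-5 - (-4)·0.000 - (4)·-1.800 - (3)·0.860) / (14) = -0.027
Iteration 2:
  p = (1 - (3)·-1.800 - (2)·0.860 - (4)·-0.027) / (13) = 0.368
  q = (-8 - (2)·0.368 - (2)·0.860 - (4)·-0.027) / (10) = -1.035
  r = (-1 - (1)·0.368 - (2)·-1.035 - (-3)·-0.027) / (10) = 0.062
  s = (-5 - (-4)·0.368 - (4)·-1.035 - (3)·0.062) / (14) = 0.030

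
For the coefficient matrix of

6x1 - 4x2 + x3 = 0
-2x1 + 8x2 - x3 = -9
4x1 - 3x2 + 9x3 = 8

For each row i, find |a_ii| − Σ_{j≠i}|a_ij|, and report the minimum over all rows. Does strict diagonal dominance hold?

1

row 1: |6| − (4+1) = 1
row 2: |8| − (2+1) = 5
row 3: |9| − (4+3) = 2
minimum over rows = 1 → strictly diagonally dominant (convergence guaranteed)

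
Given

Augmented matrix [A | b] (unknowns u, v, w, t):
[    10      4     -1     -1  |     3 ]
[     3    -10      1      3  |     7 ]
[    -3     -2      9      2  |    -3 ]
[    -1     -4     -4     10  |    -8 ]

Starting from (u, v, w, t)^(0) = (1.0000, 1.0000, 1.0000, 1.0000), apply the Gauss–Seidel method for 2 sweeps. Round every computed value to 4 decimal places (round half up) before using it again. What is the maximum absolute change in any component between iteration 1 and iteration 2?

0.7565

Iteration 1:
  u = (3 - (4)·1.0000 - (-1)·1.0000 - (-1)·1.0000) / (10) = 0.1000
  v = (7 - (3)·0.1000 - (1)·1.0000 - (3)·1.0000) / (-10) = -0.2700
  w = (-3 - (-3)·0.1000 - (-2)·-0.2700 - (2)·1.0000) / (9) = -0.5822
  t = (-8 - (-1)·0.1000 - (-4)·-0.2700 - (-4)·-0.5822) / (10) = -1.1309
Iteration 2:
  u = (3 - (4)·-0.2700 - (-1)·-0.5822 - (-1)·-1.1309) / (10) = 0.2367
  v = (7 - (3)·0.2367 - (1)·-0.5822 - (3)·-1.1309) / (-10) = -1.0265
  w = (-3 - (-3)·0.2367 - (-2)·-1.0265 - (2)·-1.1309) / (9) = -0.2312
  t = (-8 - (-1)·0.2367 - (-4)·-1.0265 - (-4)·-0.2312) / (10) = -1.2794
Change: (0.1367, -0.7565, 0.3510, -0.1485) → max |·| = 0.7565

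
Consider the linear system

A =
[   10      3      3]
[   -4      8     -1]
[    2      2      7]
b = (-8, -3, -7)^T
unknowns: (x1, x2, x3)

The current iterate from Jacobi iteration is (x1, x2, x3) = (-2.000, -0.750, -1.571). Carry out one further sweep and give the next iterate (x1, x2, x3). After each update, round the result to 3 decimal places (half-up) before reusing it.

One sweep:
  x1 = (-8 - (3)·-0.750 - (3)·-1.571) / (10) = -0.104
  x2 = (-3 - (-4)·-2.000 - (-1)·-1.571) / (8) = -1.571
  x3 = (-7 - (2)·-2.000 - (2)·-0.750) / (7) = -0.214

(-0.104, -1.571, -0.214)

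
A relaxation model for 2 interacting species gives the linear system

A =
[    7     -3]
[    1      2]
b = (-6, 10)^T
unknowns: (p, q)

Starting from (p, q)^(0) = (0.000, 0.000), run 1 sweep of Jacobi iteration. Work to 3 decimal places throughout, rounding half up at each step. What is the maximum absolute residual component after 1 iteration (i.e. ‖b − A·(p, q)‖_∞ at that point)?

Iteration 1:
  p = (-6 - (-3)·0.000) / (7) = -0.857
  q = (10 - (1)·0.000) / (2) = 5.000
Residual b − A·x = (14.999, 0.857); ∞-norm = 14.999

14.999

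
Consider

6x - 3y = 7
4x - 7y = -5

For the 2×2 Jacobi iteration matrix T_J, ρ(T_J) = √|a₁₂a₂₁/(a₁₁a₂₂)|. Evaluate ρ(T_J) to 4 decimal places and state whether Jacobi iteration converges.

0.5345

a₁₂a₂₁/(a₁₁a₂₂) = (-3)·(4) / ((6)·(-7)) = 0.285714
ρ = √|0.285714| = √0.285714 = 0.5345
ρ < 1, so Jacobi converges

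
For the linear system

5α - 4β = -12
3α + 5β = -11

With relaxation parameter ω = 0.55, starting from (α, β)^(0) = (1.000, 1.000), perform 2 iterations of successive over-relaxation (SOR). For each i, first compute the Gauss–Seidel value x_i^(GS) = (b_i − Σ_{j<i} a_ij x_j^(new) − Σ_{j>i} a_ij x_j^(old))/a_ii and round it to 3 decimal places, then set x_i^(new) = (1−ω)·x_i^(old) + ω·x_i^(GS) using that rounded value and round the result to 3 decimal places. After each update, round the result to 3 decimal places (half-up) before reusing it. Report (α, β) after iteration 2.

(-1.785, -0.899)

Iteration 1:
  α: GS value = (-12 - (-4)·1.000) / (5) = -1.600;  α ← (1−ω)·1.000 + ω·-1.600 = -0.430
  β: GS value = (-11 - (3)·-0.430) / (5) = -1.942;  β ← (1−ω)·1.000 + ω·-1.942 = -0.618
Iteration 2:
  α: GS value = (-12 - (-4)·-0.618) / (5) = -2.894;  α ← (1−ω)·-0.430 + ω·-2.894 = -1.785
  β: GS value = (-11 - (3)·-1.785) / (5) = -1.129;  β ← (1−ω)·-0.618 + ω·-1.129 = -0.899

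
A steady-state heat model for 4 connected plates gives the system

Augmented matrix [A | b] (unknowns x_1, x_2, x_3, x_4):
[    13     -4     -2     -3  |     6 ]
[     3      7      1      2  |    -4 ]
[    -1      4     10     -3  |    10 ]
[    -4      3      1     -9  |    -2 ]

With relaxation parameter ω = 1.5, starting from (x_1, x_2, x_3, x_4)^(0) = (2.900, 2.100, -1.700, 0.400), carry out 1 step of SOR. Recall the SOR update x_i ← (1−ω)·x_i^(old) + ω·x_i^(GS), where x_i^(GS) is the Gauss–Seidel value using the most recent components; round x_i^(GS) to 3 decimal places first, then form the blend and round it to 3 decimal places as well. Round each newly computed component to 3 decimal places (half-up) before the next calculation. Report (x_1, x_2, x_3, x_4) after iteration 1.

(-0.043, -1.686, 3.535, -0.092)

Iteration 1:
  x_1: GS value = (6 - (-4)·2.100 - (-2)·-1.700 - (-3)·0.400) / (13) = 0.938;  x_1 ← (1−ω)·2.900 + ω·0.938 = -0.043
  x_2: GS value = (-4 - (3)·-0.043 - (1)·-1.700 - (2)·0.400) / (7) = -0.424;  x_2 ← (1−ω)·2.100 + ω·-0.424 = -1.686
  x_3: GS value = (10 - (-1)·-0.043 - (4)·-1.686 - (-3)·0.400) / (10) = 1.790;  x_3 ← (1−ω)·-1.700 + ω·1.790 = 3.535
  x_4: GS value = (-2 - (-4)·-0.043 - (3)·-1.686 - (1)·3.535) / (-9) = 0.072;  x_4 ← (1−ω)·0.400 + ω·0.072 = -0.092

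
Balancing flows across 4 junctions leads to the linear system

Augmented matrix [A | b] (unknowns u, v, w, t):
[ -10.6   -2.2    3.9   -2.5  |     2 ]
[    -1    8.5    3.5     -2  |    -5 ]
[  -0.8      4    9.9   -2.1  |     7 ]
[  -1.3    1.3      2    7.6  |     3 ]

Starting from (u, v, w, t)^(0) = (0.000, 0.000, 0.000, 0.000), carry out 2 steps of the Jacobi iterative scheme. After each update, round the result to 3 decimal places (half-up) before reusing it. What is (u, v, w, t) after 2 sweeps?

Iteration 1:
  u = (2 - (-2.2)·0.000 - (3.9)·0.000 - (-2.5)·0.000) / (-10.6) = -0.189
  v = (-5 - (-1)·0.000 - (3.5)·0.000 - (-2)·0.000) / (8.5) = -0.588
  w = (7 - (-0.8)·0.000 - (4)·0.000 - (-2.1)·0.000) / (9.9) = 0.707
  t = (3 - (-1.3)·0.000 - (1.3)·0.000 - (2)·0.000) / (7.6) = 0.395
Iteration 2:
  u = (2 - (-2.2)·-0.588 - (3.9)·0.707 - (-2.5)·0.395) / (-10.6) = 0.100
  v = (-5 - (-1)·-0.189 - (3.5)·0.707 - (-2)·0.395) / (8.5) = -0.809
  w = (7 - (-0.8)·-0.189 - (4)·-0.588 - (-2.1)·0.395) / (9.9) = 1.013
  t = (3 - (-1.3)·-0.189 - (1.3)·-0.588 - (2)·0.707) / (7.6) = 0.277

(0.100, -0.809, 1.013, 0.277)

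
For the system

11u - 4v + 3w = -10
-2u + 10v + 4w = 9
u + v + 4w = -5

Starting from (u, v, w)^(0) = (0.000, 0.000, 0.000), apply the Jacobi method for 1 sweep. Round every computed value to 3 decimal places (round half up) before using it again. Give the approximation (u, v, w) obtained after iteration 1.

(-0.909, 0.900, -1.250)

Iteration 1:
  u = (-10 - (-4)·0.000 - (3)·0.000) / (11) = -0.909
  v = (9 - (-2)·0.000 - (4)·0.000) / (10) = 0.900
  w = (-5 - (1)·0.000 - (1)·0.000) / (4) = -1.250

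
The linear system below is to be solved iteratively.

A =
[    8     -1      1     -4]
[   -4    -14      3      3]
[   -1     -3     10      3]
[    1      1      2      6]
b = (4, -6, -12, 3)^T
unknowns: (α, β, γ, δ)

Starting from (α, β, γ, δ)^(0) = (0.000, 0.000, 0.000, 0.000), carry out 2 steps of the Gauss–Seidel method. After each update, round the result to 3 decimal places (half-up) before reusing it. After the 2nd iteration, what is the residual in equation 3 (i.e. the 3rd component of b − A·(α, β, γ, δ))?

Iteration 1:
  α = (4 - (-1)·0.000 - (1)·0.000 - (-4)·0.000) / (8) = 0.500
  β = (-6 - (-4)·0.500 - (3)·0.000 - (3)·0.000) / (-14) = 0.286
  γ = (-12 - (-1)·0.500 - (-3)·0.286 - (3)·0.000) / (10) = -1.064
  δ = (3 - (1)·0.500 - (1)·0.286 - (2)·-1.064) / (6) = 0.724
Iteration 2:
  α = (4 - (-1)·0.286 - (1)·-1.064 - (-4)·0.724) / (8) = 1.031
  β = (-6 - (-4)·1.031 - (3)·-1.064 - (3)·0.724) / (-14) = 0.061
  γ = (-12 - (-1)·1.031 - (-3)·0.061 - (3)·0.724) / (10) = -1.296
  δ = (3 - (1)·1.031 - (1)·0.061 - (2)·-1.296) / (6) = 0.750
Residual b − A·x = (0.109, 0.616, -0.076, 0.000)

-0.076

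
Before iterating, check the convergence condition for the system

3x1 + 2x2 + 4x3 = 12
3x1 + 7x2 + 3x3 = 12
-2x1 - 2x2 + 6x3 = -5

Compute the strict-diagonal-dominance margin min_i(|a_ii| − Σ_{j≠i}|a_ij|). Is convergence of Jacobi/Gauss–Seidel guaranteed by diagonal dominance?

row 1: |3| − (2+4) = -3
row 2: |7| − (3+3) = 1
row 3: |6| − (2+2) = 2
minimum over rows = -3 → not strictly diagonally dominant

-3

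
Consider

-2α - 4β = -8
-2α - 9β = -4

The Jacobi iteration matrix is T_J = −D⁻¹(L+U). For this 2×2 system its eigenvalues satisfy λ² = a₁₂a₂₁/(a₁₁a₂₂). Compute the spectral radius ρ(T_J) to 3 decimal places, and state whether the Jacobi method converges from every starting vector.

a₁₂a₂₁/(a₁₁a₂₂) = (-4)·(-2) / ((-2)·(-9)) = 0.444444
ρ = √|0.444444| = √0.444444 = 0.667
ρ < 1, so Jacobi converges

0.667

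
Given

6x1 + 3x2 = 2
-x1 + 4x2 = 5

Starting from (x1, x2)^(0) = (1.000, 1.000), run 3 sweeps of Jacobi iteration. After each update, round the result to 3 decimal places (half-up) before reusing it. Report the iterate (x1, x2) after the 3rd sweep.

(-0.271, 1.146)

Iteration 1:
  x1 = (2 - (3)·1.000) / (6) = -0.167
  x2 = (5 - (-1)·1.000) / (4) = 1.500
Iteration 2:
  x1 = (2 - (3)·1.500) / (6) = -0.417
  x2 = (5 - (-1)·-0.167) / (4) = 1.208
Iteration 3:
  x1 = (2 - (3)·1.208) / (6) = -0.271
  x2 = (5 - (-1)·-0.417) / (4) = 1.146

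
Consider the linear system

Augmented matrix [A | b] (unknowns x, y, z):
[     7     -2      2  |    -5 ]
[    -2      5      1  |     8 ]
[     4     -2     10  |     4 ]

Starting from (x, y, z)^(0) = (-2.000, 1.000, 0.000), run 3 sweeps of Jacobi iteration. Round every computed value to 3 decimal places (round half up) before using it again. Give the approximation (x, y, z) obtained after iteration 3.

Iteration 1:
  x = (-5 - (-2)·1.000 - (2)·0.000) / (7) = -0.429
  y = (8 - (-2)·-2.000 - (1)·0.000) / (5) = 0.800
  z = (4 - (4)·-2.000 - (-2)·1.000) / (10) = 1.400
Iteration 2:
  x = (-5 - (-2)·0.800 - (2)·1.400) / (7) = -0.886
  y = (8 - (-2)·-0.429 - (1)·1.400) / (5) = 1.148
  z = (4 - (4)·-0.429 - (-2)·0.800) / (10) = 0.732
Iteration 3:
  x = (-5 - (-2)·1.148 - (2)·0.732) / (7) = -0.595
  y = (8 - (-2)·-0.886 - (1)·0.732) / (5) = 1.099
  z = (4 - (4)·-0.886 - (-2)·1.148) / (10) = 0.984

(-0.595, 1.099, 0.984)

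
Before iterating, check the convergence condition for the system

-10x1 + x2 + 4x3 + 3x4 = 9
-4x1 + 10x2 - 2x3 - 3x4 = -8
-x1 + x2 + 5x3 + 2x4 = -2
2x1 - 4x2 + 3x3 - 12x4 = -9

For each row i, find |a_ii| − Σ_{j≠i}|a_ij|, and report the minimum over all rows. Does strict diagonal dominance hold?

1

row 1: |-10| − (1+4+3) = 2
row 2: |10| − (4+2+3) = 1
row 3: |5| − (1+1+2) = 1
row 4: |-12| − (2+4+3) = 3
minimum over rows = 1 → strictly diagonally dominant (convergence guaranteed)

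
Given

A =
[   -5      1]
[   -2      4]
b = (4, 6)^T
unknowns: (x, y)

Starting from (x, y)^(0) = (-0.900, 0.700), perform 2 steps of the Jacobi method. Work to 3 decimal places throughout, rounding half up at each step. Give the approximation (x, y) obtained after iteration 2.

(-0.590, 1.170)

Iteration 1:
  x = (4 - (1)·0.700) / (-5) = -0.660
  y = (6 - (-2)·-0.900) / (4) = 1.050
Iteration 2:
  x = (4 - (1)·1.050) / (-5) = -0.590
  y = (6 - (-2)·-0.660) / (4) = 1.170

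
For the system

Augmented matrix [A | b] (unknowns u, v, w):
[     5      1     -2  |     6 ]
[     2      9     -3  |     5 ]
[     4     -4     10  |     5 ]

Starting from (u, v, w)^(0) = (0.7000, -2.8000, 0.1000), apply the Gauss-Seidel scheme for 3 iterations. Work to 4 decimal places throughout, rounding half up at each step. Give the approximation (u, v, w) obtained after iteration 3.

(1.2128, 0.3404, 0.1510)

Iteration 1:
  u = (6 - (1)·-2.8000 - (-2)·0.1000) / (5) = 1.8000
  v = (5 - (2)·1.8000 - (-3)·0.1000) / (9) = 0.1889
  w = (5 - (4)·1.8000 - (-4)·0.1889) / (10) = -0.1444
Iteration 2:
  u = (6 - (1)·0.1889 - (-2)·-0.1444) / (5) = 1.1045
  v = (5 - (2)·1.1045 - (-3)·-0.1444) / (9) = 0.2620
  w = (5 - (4)·1.1045 - (-4)·0.2620) / (10) = 0.1630
Iteration 3:
  u = (6 - (1)·0.2620 - (-2)·0.1630) / (5) = 1.2128
  v = (5 - (2)·1.2128 - (-3)·0.1630) / (9) = 0.3404
  w = (5 - (4)·1.2128 - (-4)·0.3404) / (10) = 0.1510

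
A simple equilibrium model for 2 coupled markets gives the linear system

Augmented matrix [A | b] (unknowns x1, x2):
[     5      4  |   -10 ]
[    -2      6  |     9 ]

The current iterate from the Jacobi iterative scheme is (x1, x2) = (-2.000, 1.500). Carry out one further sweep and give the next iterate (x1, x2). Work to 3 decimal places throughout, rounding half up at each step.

(-3.200, 0.833)

One sweep:
  x1 = (-10 - (4)·1.500) / (5) = -3.200
  x2 = (9 - (-2)·-2.000) / (6) = 0.833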